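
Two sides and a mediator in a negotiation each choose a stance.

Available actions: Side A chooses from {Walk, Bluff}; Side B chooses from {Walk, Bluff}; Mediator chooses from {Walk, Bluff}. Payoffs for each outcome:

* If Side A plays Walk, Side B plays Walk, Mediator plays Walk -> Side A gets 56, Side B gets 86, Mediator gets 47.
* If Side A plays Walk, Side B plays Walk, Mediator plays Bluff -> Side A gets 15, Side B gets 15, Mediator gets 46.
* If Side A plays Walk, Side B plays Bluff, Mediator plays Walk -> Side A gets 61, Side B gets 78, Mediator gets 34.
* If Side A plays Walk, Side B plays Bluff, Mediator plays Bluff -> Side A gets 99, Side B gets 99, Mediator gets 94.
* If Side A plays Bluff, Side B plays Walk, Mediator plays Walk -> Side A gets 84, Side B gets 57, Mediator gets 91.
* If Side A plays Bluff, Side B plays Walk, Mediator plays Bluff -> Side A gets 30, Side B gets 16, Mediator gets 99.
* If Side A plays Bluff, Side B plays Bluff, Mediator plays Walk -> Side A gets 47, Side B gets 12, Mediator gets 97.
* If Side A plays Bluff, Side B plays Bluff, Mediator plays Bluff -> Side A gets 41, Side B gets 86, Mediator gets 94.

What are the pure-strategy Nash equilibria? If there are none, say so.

The unique pure-strategy Nash equilibrium is (Walk, Bluff, Bluff).

Mark each player's best response to every combination of opponents' strategies; a profile where every player is best-responding is a pure Nash equilibrium.
Side A against (Walk, Walk): payoffs 56, 84 → best response Bluff.
Side A against (Walk, Bluff): payoffs 15, 30 → best response Bluff.
Side A against (Bluff, Walk): payoffs 61, 47 → best response Walk.
Side A against (Bluff, Bluff): payoffs 99, 41 → best response Walk.
Side B against (Walk, Walk): payoffs 86, 78 → best response Walk.
Side B against (Walk, Bluff): payoffs 15, 99 → best response Bluff.
Side B against (Bluff, Walk): payoffs 57, 12 → best response Walk.
Side B against (Bluff, Bluff): payoffs 16, 86 → best response Bluff.
Mediator against (Walk, Walk): payoffs 47, 46 → best response Walk.
Mediator against (Walk, Bluff): payoffs 34, 94 → best response Bluff.
Mediator against (Bluff, Walk): payoffs 91, 99 → best response Bluff.
Mediator against (Bluff, Bluff): payoffs 97, 94 → best response Walk.
Mutual best responses: (Walk, Bluff, Bluff).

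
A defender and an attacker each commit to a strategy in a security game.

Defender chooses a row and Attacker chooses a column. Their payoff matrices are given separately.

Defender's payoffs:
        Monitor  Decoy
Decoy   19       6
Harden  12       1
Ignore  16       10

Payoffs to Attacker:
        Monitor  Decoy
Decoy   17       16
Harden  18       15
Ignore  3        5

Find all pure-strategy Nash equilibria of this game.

Defender against Monitor: payoffs 19, 12, 16 → best response Decoy.
Defender against Decoy: payoffs 6, 1, 10 → best response Ignore.
Attacker against Decoy: payoffs 17, 16 → best response Monitor.
Attacker against Harden: payoffs 18, 15 → best response Monitor.
Attacker against Ignore: payoffs 3, 5 → best response Decoy.
Mutual best responses: (Decoy, Monitor); (Ignore, Decoy).

The pure Nash equilibria are (Decoy, Monitor), (Ignore, Decoy).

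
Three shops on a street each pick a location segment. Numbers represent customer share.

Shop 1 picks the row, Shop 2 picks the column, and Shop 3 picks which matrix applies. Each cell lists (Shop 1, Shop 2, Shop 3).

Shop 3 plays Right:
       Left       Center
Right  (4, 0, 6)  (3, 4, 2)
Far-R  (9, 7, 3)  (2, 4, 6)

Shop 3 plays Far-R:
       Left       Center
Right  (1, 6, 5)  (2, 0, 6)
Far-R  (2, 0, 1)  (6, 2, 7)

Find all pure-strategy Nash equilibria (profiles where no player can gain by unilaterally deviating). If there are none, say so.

Pure-strategy Nash equilibria: (Far-R, Left, Right) and (Far-R, Center, Far-R)

Mark each player's best response to every combination of opponents' strategies; a profile where every player is best-responding is a pure Nash equilibrium.
Shop 1 against (Left, Right): payoffs 4, 9 → best response Far-R.
Shop 1 against (Left, Far-R): payoffs 1, 2 → best response Far-R.
Shop 1 against (Center, Right): payoffs 3, 2 → best response Right.
Shop 1 against (Center, Far-R): payoffs 2, 6 → best response Far-R.
Shop 2 against (Right, Right): payoffs 0, 4 → best response Center.
Shop 2 against (Right, Far-R): payoffs 6, 0 → best response Left.
Shop 2 against (Far-R, Right): payoffs 7, 4 → best response Left.
Shop 2 against (Far-R, Far-R): payoffs 0, 2 → best response Center.
Shop 3 against (Right, Left): payoffs 6, 5 → best response Right.
Shop 3 against (Right, Center): payoffs 2, 6 → best response Far-R.
Shop 3 against (Far-R, Left): payoffs 3, 1 → best response Right.
Shop 3 against (Far-R, Center): payoffs 6, 7 → best response Far-R.
Mutual best responses: (Far-R, Left, Right); (Far-R, Center, Far-R).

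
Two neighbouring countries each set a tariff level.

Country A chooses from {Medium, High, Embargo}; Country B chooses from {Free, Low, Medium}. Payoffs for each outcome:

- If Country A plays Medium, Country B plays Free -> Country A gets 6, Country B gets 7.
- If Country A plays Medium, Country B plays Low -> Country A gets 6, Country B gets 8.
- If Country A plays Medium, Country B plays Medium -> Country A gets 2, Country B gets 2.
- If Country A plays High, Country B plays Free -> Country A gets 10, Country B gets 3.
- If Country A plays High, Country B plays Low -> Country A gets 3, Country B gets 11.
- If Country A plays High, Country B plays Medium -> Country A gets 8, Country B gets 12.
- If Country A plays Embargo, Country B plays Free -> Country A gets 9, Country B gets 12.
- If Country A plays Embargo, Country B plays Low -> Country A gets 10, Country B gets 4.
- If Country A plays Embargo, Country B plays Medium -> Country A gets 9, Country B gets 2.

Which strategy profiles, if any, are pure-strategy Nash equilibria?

none

Mark each player's best response to every combination of opponents' strategies; a profile where every player is best-responding is a pure Nash equilibrium.
Country A against Free: payoffs 6, 10, 9 → best response High.
Country A against Low: payoffs 6, 3, 10 → best response Embargo.
Country A against Medium: payoffs 2, 8, 9 → best response Embargo.
Country B against Medium: payoffs 7, 8, 2 → best response Low.
Country B against High: payoffs 3, 11, 12 → best response Medium.
Country B against Embargo: payoffs 12, 4, 2 → best response Free.
No profile is a mutual best response for all players.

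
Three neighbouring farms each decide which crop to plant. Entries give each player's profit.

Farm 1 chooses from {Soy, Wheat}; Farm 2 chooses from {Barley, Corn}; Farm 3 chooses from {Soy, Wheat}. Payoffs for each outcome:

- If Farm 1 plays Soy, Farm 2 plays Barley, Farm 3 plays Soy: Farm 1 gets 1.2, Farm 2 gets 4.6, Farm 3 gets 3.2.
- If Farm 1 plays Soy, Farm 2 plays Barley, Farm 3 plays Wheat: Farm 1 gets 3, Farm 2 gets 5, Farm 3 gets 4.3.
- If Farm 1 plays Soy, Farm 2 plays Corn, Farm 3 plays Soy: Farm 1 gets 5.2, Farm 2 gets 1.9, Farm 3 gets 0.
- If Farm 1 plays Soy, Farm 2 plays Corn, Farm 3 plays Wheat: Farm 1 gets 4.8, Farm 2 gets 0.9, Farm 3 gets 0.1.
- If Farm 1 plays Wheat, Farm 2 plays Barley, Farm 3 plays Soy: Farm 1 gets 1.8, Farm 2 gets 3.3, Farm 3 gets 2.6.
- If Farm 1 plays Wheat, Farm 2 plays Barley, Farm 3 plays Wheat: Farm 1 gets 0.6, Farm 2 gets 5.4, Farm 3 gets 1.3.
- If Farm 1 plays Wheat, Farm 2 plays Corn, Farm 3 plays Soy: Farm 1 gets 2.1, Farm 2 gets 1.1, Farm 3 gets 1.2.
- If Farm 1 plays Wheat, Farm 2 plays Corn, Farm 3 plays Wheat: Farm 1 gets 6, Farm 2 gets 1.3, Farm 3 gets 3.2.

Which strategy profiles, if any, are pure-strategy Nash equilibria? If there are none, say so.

(Soy, Barley, Wheat), (Wheat, Barley, Soy)

Farm 1 against (Barley, Soy): payoffs 1.2, 1.8 → best response Wheat.
Farm 1 against (Barley, Wheat): payoffs 3, 0.6 → best response Soy.
Farm 1 against (Corn, Soy): payoffs 5.2, 2.1 → best response Soy.
Farm 1 against (Corn, Wheat): payoffs 4.8, 6 → best response Wheat.
Farm 2 against (Soy, Soy): payoffs 4.6, 1.9 → best response Barley.
Farm 2 against (Soy, Wheat): payoffs 5, 0.9 → best response Barley.
Farm 2 against (Wheat, Soy): payoffs 3.3, 1.1 → best response Barley.
Farm 2 against (Wheat, Wheat): payoffs 5.4, 1.3 → best response Barley.
Farm 3 against (Soy, Barley): payoffs 3.2, 4.3 → best response Wheat.
Farm 3 against (Soy, Corn): payoffs 0, 0.1 → best response Wheat.
Farm 3 against (Wheat, Barley): payoffs 2.6, 1.3 → best response Soy.
Farm 3 against (Wheat, Corn): payoffs 1.2, 3.2 → best response Wheat.
Mutual best responses: (Soy, Barley, Wheat); (Wheat, Barley, Soy).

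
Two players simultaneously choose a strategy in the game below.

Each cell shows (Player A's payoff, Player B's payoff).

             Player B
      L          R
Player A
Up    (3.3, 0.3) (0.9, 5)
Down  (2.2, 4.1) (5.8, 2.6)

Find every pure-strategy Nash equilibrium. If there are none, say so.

Player A against L: payoffs 3.3, 2.2 → best response Up.
Player A against R: payoffs 0.9, 5.8 → best response Down.
Player B against Up: payoffs 0.3, 5 → best response R.
Player B against Down: payoffs 4.1, 2.6 → best response L.
No profile is a mutual best response for all players.

none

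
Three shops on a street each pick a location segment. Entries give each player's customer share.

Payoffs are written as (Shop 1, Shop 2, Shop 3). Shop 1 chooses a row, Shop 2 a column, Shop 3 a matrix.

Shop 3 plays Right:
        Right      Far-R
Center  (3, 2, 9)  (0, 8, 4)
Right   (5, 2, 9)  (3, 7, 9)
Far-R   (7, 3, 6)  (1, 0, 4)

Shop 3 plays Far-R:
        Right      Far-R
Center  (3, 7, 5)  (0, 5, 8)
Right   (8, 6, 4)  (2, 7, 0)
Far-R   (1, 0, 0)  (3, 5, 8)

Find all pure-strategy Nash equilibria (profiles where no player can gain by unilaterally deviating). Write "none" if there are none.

The pure Nash equilibria are (Right, Far-R, Right); (Far-R, Right, Right); (Far-R, Far-R, Far-R).

Shop 1 against (Right, Right): payoffs 3, 5, 7 → best response Far-R.
Shop 1 against (Right, Far-R): payoffs 3, 8, 1 → best response Right.
Shop 1 against (Far-R, Right): payoffs 0, 3, 1 → best response Right.
Shop 1 against (Far-R, Far-R): payoffs 0, 2, 3 → best response Far-R.
Shop 2 against (Center, Right): payoffs 2, 8 → best response Far-R.
Shop 2 against (Center, Far-R): payoffs 7, 5 → best response Right.
Shop 2 against (Right, Right): payoffs 2, 7 → best response Far-R.
Shop 2 against (Right, Far-R): payoffs 6, 7 → best response Far-R.
Shop 2 against (Far-R, Right): payoffs 3, 0 → best response Right.
Shop 2 against (Far-R, Far-R): payoffs 0, 5 → best response Far-R.
Shop 3 against (Center, Right): payoffs 9, 5 → best response Right.
Shop 3 against (Center, Far-R): payoffs 4, 8 → best response Far-R.
Shop 3 against (Right, Right): payoffs 9, 4 → best response Right.
Shop 3 against (Right, Far-R): payoffs 9, 0 → best response Right.
Shop 3 against (Far-R, Right): payoffs 6, 0 → best response Right.
Shop 3 against (Far-R, Far-R): payoffs 4, 8 → best response Far-R.
Mutual best responses: (Right, Far-R, Right); (Far-R, Right, Right); (Far-R, Far-R, Far-R).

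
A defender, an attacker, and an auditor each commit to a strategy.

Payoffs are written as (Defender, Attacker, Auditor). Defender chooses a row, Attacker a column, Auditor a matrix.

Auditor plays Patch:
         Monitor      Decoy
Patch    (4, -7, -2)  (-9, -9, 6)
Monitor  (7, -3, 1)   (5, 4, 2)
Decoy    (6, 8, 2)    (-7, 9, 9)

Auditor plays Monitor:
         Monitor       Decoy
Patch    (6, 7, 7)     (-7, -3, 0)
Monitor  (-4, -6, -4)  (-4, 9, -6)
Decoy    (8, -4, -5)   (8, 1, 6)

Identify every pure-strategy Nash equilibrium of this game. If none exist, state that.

Defender against (Monitor, Patch): payoffs 4, 7, 6 → best response Monitor.
Defender against (Monitor, Monitor): payoffs 6, -4, 8 → best response Decoy.
Defender against (Decoy, Patch): payoffs -9, 5, -7 → best response Monitor.
Defender against (Decoy, Monitor): payoffs -7, -4, 8 → best response Decoy.
Attacker against (Patch, Patch): payoffs -7, -9 → best response Monitor.
Attacker against (Patch, Monitor): payoffs 7, -3 → best response Monitor.
Attacker against (Monitor, Patch): payoffs -3, 4 → best response Decoy.
Attacker against (Monitor, Monitor): payoffs -6, 9 → best response Decoy.
Attacker against (Decoy, Patch): payoffs 8, 9 → best response Decoy.
Attacker against (Decoy, Monitor): payoffs -4, 1 → best response Decoy.
Auditor against (Patch, Monitor): payoffs -2, 7 → best response Monitor.
Auditor against (Patch, Decoy): payoffs 6, 0 → best response Patch.
Auditor against (Monitor, Monitor): payoffs 1, -4 → best response Patch.
Auditor against (Monitor, Decoy): payoffs 2, -6 → best response Patch.
Auditor against (Decoy, Monitor): payoffs 2, -5 → best response Patch.
Auditor against (Decoy, Decoy): payoffs 9, 6 → best response Patch.
Mutual best responses: (Monitor, Decoy, Patch).

The unique pure-strategy Nash equilibrium is (Monitor, Decoy, Patch).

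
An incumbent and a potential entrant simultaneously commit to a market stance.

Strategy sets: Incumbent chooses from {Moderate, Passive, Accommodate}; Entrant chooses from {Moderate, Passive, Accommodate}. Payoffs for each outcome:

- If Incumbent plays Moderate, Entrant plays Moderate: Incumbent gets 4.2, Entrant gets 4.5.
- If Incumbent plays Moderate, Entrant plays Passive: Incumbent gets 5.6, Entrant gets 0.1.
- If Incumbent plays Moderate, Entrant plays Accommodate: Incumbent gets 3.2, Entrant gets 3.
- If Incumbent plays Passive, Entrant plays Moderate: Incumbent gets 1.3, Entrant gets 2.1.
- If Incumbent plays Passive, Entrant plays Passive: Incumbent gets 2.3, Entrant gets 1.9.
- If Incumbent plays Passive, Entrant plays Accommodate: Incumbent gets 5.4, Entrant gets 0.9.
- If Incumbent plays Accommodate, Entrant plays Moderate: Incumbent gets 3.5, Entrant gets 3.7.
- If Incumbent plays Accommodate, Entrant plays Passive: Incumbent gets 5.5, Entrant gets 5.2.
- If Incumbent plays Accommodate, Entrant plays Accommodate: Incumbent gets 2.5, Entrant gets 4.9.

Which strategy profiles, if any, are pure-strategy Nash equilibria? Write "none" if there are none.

For each player, find the best response to each opponent profile; mutual best responses are the pure NE.
Incumbent against Moderate: payoffs 4.2, 1.3, 3.5 → best response Moderate.
Incumbent against Passive: payoffs 5.6, 2.3, 5.5 → best response Moderate.
Incumbent against Accommodate: payoffs 3.2, 5.4, 2.5 → best response Passive.
Entrant against Moderate: payoffs 4.5, 0.1, 3 → best response Moderate.
Entrant against Passive: payoffs 2.1, 1.9, 0.9 → best response Moderate.
Entrant against Accommodate: payoffs 3.7, 5.2, 4.9 → best response Passive.
Mutual best responses: (Moderate, Moderate).

(Moderate, Moderate)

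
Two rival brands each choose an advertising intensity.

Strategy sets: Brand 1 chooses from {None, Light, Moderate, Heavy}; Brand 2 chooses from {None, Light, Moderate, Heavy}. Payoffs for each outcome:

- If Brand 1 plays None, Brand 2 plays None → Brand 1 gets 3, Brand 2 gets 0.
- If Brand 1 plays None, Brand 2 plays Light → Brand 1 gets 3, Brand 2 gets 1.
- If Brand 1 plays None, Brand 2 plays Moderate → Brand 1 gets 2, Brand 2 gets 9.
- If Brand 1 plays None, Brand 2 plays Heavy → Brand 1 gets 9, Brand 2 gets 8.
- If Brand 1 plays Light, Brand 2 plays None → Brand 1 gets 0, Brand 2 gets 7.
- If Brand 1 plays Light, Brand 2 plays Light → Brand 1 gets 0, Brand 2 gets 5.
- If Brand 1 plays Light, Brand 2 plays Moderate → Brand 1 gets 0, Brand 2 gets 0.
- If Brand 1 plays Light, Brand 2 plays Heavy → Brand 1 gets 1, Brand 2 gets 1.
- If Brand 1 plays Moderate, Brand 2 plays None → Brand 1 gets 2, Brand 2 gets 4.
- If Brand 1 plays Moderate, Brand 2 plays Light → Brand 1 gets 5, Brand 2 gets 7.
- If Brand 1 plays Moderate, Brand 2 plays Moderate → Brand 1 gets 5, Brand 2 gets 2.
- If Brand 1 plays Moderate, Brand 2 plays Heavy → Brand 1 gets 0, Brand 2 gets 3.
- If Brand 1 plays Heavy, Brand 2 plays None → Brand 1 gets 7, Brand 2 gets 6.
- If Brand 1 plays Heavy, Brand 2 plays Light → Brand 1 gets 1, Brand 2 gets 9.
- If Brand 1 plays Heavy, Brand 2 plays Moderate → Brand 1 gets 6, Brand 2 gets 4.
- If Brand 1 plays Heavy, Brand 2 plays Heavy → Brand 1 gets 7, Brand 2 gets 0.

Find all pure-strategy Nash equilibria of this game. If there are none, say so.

Brand 1 against None: payoffs 3, 0, 2, 7 → best response Heavy.
Brand 1 against Light: payoffs 3, 0, 5, 1 → best response Moderate.
Brand 1 against Moderate: payoffs 2, 0, 5, 6 → best response Heavy.
Brand 1 against Heavy: payoffs 9, 1, 0, 7 → best response None.
Brand 2 against None: payoffs 0, 1, 9, 8 → best response Moderate.
Brand 2 against Light: payoffs 7, 5, 0, 1 → best response None.
Brand 2 against Moderate: payoffs 4, 7, 2, 3 → best response Light.
Brand 2 against Heavy: payoffs 6, 9, 4, 0 → best response Light.
Mutual best responses: (Moderate, Light).

(Moderate, Light)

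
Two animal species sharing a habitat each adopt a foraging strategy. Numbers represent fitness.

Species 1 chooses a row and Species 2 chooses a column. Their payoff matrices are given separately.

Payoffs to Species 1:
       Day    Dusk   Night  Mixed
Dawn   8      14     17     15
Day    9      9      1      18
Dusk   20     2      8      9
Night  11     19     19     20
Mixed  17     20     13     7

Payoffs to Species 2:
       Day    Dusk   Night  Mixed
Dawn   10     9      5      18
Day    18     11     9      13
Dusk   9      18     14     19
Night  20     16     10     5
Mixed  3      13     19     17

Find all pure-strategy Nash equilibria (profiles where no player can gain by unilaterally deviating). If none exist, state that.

This game has no pure Nash equilibrium.

Species 1 against Day: payoffs 8, 9, 20, 11, 17 → best response Dusk.
Species 1 against Dusk: payoffs 14, 9, 2, 19, 20 → best response Mixed.
Species 1 against Night: payoffs 17, 1, 8, 19, 13 → best response Night.
Species 1 against Mixed: payoffs 15, 18, 9, 20, 7 → best response Night.
Species 2 against Dawn: payoffs 10, 9, 5, 18 → best response Mixed.
Species 2 against Day: payoffs 18, 11, 9, 13 → best response Day.
Species 2 against Dusk: payoffs 9, 18, 14, 19 → best response Mixed.
Species 2 against Night: payoffs 20, 16, 10, 5 → best response Day.
Species 2 against Mixed: payoffs 3, 13, 19, 17 → best response Night.
No profile is a mutual best response for all players.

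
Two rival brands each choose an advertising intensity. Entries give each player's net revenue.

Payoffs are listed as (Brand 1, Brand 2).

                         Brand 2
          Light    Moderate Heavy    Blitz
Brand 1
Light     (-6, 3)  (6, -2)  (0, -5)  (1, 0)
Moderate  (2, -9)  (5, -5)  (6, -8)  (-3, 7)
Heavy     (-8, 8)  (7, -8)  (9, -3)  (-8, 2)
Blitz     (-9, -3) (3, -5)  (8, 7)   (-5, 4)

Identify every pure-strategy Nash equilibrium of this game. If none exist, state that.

Brand 1 against Light: payoffs -6, 2, -8, -9 → best response Moderate.
Brand 1 against Moderate: payoffs 6, 5, 7, 3 → best response Heavy.
Brand 1 against Heavy: payoffs 0, 6, 9, 8 → best response Heavy.
Brand 1 against Blitz: payoffs 1, -3, -8, -5 → best response Light.
Brand 2 against Light: payoffs 3, -2, -5, 0 → best response Light.
Brand 2 against Moderate: payoffs -9, -5, -8, 7 → best response Blitz.
Brand 2 against Heavy: payoffs 8, -8, -3, 2 → best response Light.
Brand 2 against Blitz: payoffs -3, -5, 7, 4 → best response Heavy.
No profile is a mutual best response for all players.

There is no pure-strategy Nash equilibrium.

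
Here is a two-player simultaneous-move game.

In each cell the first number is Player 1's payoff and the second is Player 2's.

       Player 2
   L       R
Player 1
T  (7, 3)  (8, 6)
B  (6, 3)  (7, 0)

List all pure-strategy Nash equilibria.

(T, L): Player 2 can switch to R (3 → 6). Not NE.
(T, R): Player 1 gets 8, best alternative 7; Player 2 gets 6, best alternative 3. No profitable deviation — NE.
(B, L): Player 1 can switch to T (6 → 7). Not NE.
(B, R): Player 1 can switch to T (7 → 8). Not NE.

(T, R)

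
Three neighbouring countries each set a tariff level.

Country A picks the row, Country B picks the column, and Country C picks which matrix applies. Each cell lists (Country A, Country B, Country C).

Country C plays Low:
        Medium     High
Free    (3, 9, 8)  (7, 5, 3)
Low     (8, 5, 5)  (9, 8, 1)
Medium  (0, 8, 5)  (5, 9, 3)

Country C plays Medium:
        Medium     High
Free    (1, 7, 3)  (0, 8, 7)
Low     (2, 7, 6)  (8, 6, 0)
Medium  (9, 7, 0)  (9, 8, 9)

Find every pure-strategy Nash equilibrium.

Pure-strategy Nash equilibria: (Low, High, Low), (Medium, High, Medium)

Mark each player's best response to every combination of opponents' strategies; a profile where every player is best-responding is a pure Nash equilibrium.
Country A against (Medium, Low): payoffs 3, 8, 0 → best response Low.
Country A against (Medium, Medium): payoffs 1, 2, 9 → best response Medium.
Country A against (High, Low): payoffs 7, 9, 5 → best response Low.
Country A against (High, Medium): payoffs 0, 8, 9 → best response Medium.
Country B against (Free, Low): payoffs 9, 5 → best response Medium.
Country B against (Free, Medium): payoffs 7, 8 → best response High.
Country B against (Low, Low): payoffs 5, 8 → best response High.
Country B against (Low, Medium): payoffs 7, 6 → best response Medium.
Country B against (Medium, Low): payoffs 8, 9 → best response High.
Country B against (Medium, Medium): payoffs 7, 8 → best response High.
Country C against (Free, Medium): payoffs 8, 3 → best response Low.
Country C against (Free, High): payoffs 3, 7 → best response Medium.
Country C against (Low, Medium): payoffs 5, 6 → best response Medium.
Country C against (Low, High): payoffs 1, 0 → best response Low.
Country C against (Medium, Medium): payoffs 5, 0 → best response Low.
Country C against (Medium, High): payoffs 3, 9 → best response Medium.
Mutual best responses: (Low, High, Low); (Medium, High, Medium).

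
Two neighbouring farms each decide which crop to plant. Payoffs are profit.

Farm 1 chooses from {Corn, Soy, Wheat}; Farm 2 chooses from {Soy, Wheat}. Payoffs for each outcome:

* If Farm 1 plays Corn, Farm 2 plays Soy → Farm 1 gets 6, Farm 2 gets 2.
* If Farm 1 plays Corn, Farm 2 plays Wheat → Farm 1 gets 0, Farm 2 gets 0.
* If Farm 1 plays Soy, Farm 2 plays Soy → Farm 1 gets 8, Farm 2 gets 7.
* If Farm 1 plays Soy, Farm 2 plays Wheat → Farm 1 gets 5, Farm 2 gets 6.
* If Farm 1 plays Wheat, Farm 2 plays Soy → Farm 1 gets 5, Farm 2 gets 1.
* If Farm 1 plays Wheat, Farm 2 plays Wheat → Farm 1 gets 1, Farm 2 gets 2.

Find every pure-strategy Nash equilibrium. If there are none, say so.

The unique pure-strategy Nash equilibrium is (Soy, Soy).

Farm 1 against Soy: payoffs 6, 8, 5 → best response Soy.
Farm 1 against Wheat: payoffs 0, 5, 1 → best response Soy.
Farm 2 against Corn: payoffs 2, 0 → best response Soy.
Farm 2 against Soy: payoffs 7, 6 → best response Soy.
Farm 2 against Wheat: payoffs 1, 2 → best response Wheat.
Mutual best responses: (Soy, Soy).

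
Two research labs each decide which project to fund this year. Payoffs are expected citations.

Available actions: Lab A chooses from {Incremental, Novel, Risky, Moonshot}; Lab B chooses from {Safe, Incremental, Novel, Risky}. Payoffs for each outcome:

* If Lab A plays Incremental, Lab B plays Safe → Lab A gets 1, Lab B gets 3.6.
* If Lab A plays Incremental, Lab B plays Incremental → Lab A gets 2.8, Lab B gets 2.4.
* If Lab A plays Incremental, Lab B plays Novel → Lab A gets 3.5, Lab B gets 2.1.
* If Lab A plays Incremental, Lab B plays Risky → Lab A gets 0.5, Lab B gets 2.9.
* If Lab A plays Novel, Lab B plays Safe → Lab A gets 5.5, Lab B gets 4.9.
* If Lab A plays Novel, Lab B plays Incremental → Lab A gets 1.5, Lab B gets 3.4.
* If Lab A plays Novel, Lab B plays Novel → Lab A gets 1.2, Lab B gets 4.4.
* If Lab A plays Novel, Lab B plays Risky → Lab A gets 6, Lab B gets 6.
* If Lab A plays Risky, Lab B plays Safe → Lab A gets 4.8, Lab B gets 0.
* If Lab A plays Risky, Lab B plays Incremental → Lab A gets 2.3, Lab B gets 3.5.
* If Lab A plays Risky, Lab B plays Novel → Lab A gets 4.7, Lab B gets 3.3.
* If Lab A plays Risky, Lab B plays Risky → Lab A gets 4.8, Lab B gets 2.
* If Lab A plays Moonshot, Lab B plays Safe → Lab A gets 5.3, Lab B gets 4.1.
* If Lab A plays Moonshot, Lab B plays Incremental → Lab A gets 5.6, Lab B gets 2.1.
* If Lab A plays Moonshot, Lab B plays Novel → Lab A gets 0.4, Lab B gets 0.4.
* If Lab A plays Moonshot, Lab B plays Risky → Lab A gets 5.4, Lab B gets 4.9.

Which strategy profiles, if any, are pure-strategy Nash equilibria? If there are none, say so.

(Novel, Risky)

Lab A against Safe: payoffs 1, 5.5, 4.8, 5.3 → best response Novel.
Lab A against Incremental: payoffs 2.8, 1.5, 2.3, 5.6 → best response Moonshot.
Lab A against Novel: payoffs 3.5, 1.2, 4.7, 0.4 → best response Risky.
Lab A against Risky: payoffs 0.5, 6, 4.8, 5.4 → best response Novel.
Lab B against Incremental: payoffs 3.6, 2.4, 2.1, 2.9 → best response Safe.
Lab B against Novel: payoffs 4.9, 3.4, 4.4, 6 → best response Risky.
Lab B against Risky: payoffs 0, 3.5, 3.3, 2 → best response Incremental.
Lab B against Moonshot: payoffs 4.1, 2.1, 0.4, 4.9 → best response Risky.
Mutual best responses: (Novel, Risky).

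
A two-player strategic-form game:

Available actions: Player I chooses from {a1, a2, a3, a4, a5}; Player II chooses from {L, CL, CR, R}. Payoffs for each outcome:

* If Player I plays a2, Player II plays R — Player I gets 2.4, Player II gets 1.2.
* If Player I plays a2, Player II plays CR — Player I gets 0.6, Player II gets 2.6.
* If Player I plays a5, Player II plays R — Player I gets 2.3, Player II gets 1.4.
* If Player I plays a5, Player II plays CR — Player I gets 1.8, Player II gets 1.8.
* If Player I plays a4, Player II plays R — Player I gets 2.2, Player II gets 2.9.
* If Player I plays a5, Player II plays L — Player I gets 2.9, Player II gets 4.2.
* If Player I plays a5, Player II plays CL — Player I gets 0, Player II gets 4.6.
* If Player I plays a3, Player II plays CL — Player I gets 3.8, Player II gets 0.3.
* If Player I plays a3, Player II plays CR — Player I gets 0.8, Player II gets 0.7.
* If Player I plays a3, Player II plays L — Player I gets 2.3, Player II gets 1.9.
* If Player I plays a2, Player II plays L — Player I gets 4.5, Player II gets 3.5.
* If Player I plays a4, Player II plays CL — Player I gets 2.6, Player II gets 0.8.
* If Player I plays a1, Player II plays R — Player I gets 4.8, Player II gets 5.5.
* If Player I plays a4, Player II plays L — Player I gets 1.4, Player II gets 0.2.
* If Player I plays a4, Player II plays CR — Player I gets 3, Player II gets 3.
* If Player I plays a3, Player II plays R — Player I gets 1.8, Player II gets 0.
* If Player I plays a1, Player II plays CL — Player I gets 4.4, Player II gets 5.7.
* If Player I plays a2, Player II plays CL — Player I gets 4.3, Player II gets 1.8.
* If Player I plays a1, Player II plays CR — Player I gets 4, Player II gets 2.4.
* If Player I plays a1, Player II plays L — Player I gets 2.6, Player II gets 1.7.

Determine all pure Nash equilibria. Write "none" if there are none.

The pure Nash equilibria are (a1, CL); (a2, L).

(a1, L): Player I can switch to a2 (2.6 → 4.5). Not NE.
(a1, CL): Player I gets 4.4, best alternative 4.3; Player II gets 5.7, best alternative 5.5. No profitable deviation — NE.
(a1, CR): Player II can switch to CL (2.4 → 5.7). Not NE.
(a1, R): Player II can switch to CL (5.5 → 5.7). Not NE.
(a2, L): Player I gets 4.5, best alternative 2.9; Player II gets 3.5, best alternative 2.6. No profitable deviation — NE.
(a2, CL): Player I can switch to a1 (4.3 → 4.4). Not NE.
(a2, CR): Player I can switch to a1 (0.6 → 4). Not NE.
(a2, R): Player I can switch to a1 (2.4 → 4.8). Not NE.
(The remaining 12 profiles each have a profitable deviation by the same check.)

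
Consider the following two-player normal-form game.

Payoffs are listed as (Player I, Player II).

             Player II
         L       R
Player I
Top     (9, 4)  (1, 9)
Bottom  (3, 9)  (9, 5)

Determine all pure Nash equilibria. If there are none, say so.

No pure-strategy Nash equilibrium.

Check each profile: it is a Nash equilibrium iff no player can strictly gain by switching unilaterally.
(Top, L): Player II can switch to R (4 → 9). Not NE.
(Top, R): Player I can switch to Bottom (1 → 9). Not NE.
(Bottom, L): Player I can switch to Top (3 → 9). Not NE.
(Bottom, R): Player II can switch to L (5 → 9). Not NE.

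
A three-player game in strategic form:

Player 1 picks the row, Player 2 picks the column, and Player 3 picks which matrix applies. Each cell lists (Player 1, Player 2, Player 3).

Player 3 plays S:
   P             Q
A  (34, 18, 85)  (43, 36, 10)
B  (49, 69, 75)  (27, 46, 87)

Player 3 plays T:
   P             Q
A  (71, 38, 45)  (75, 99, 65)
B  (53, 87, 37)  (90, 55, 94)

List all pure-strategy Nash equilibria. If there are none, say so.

Pure NE: (B, P, S)

(A, P, S): Player 1 can switch to B (34 → 49). Not NE.
(A, P, T): Player 2 can switch to Q (38 → 99). Not NE.
(A, Q, S): Player 3 can switch to T (10 → 65). Not NE.
(A, Q, T): Player 1 can switch to B (75 → 90). Not NE.
(B, P, S): Player 1 gets 49, best alternative 34; Player 2 gets 69, best alternative 46; Player 3 gets 75, best alternative 37. No profitable deviation — NE.
(B, P, T): Player 1 can switch to A (53 → 71). Not NE.
(B, Q, S): Player 1 can switch to A (27 → 43). Not NE.
(B, Q, T): Player 2 can switch to P (55 → 87). Not NE.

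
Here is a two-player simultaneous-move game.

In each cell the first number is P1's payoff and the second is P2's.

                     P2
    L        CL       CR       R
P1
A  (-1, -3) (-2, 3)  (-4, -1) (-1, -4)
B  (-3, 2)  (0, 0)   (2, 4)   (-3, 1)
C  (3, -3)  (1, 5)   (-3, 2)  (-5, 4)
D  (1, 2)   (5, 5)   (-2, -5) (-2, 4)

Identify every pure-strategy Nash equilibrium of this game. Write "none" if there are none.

P1 against L: payoffs -1, -3, 3, 1 → best response C.
P1 against CL: payoffs -2, 0, 1, 5 → best response D.
P1 against CR: payoffs -4, 2, -3, -2 → best response B.
P1 against R: payoffs -1, -3, -5, -2 → best response A.
P2 against A: payoffs -3, 3, -1, -4 → best response CL.
P2 against B: payoffs 2, 0, 4, 1 → best response CR.
P2 against C: payoffs -3, 5, 2, 4 → best response CL.
P2 against D: payoffs 2, 5, -5, 4 → best response CL.
Mutual best responses: (B, CR); (D, CL).

(B, CR) and (D, CL)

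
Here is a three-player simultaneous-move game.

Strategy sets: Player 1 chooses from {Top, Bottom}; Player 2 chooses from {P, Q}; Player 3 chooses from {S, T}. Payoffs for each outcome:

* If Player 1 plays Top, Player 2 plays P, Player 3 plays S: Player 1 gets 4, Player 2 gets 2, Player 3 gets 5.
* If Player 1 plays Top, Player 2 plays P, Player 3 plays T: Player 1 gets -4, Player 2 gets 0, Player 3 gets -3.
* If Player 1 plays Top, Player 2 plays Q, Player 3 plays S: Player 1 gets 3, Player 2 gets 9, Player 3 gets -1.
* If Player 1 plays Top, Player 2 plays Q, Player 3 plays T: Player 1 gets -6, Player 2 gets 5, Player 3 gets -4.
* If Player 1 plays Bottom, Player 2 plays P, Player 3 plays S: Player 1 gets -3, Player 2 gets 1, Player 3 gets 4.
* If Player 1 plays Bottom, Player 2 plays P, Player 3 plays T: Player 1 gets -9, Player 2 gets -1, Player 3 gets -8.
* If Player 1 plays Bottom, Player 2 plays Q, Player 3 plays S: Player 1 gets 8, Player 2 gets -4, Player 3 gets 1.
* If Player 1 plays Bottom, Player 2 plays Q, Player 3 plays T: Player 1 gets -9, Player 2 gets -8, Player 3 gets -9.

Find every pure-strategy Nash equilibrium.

There is no pure-strategy Nash equilibrium.

Mark each player's best response to every combination of opponents' strategies; a profile where every player is best-responding is a pure Nash equilibrium.
Player 1 against (P, S): payoffs 4, -3 → best response Top.
Player 1 against (P, T): payoffs -4, -9 → best response Top.
Player 1 against (Q, S): payoffs 3, 8 → best response Bottom.
Player 1 against (Q, T): payoffs -6, -9 → best response Top.
Player 2 against (Top, S): payoffs 2, 9 → best response Q.
Player 2 against (Top, T): payoffs 0, 5 → best response Q.
Player 2 against (Bottom, S): payoffs 1, -4 → best response P.
Player 2 against (Bottom, T): payoffs -1, -8 → best response P.
Player 3 against (Top, P): payoffs 5, -3 → best response S.
Player 3 against (Top, Q): payoffs -1, -4 → best response S.
Player 3 against (Bottom, P): payoffs 4, -8 → best response S.
Player 3 against (Bottom, Q): payoffs 1, -9 → best response S.
No profile is a mutual best response for all players.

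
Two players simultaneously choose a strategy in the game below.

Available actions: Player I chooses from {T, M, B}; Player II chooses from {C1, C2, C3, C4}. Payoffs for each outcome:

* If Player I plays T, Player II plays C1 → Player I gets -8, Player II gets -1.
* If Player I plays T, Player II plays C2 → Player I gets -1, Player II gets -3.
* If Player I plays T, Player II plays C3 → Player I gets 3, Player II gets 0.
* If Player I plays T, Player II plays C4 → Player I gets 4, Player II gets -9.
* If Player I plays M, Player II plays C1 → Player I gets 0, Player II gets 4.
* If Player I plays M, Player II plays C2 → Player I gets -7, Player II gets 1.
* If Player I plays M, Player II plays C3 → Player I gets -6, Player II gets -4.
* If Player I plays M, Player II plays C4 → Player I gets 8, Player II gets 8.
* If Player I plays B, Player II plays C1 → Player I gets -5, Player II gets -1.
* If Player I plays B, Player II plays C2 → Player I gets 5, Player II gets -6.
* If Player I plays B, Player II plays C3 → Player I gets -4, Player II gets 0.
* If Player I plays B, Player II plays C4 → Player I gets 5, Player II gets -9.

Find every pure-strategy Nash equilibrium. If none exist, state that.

The pure Nash equilibria are (T, C3) and (M, C4).

(T, C1): Player I can switch to M (-8 → 0). Not NE.
(T, C2): Player I can switch to B (-1 → 5). Not NE.
(T, C3): Player I gets 3, best alternative -4; Player II gets 0, best alternative -1. No profitable deviation — NE.
(T, C4): Player I can switch to M (4 → 8). Not NE.
(M, C1): Player II can switch to C4 (4 → 8). Not NE.
(M, C2): Player I can switch to T (-7 → -1). Not NE.
(M, C3): Player I can switch to T (-6 → 3). Not NE.
(M, C4): Player I gets 8, best alternative 5; Player II gets 8, best alternative 4. No profitable deviation — NE.
(B, C1): Player I can switch to M (-5 → 0). Not NE.
(B, C2): Player II can switch to C1 (-6 → -1). Not NE.
(B, C3): Player I can switch to T (-4 → 3). Not NE.
(B, C4): Player I can switch to M (5 → 8). Not NE.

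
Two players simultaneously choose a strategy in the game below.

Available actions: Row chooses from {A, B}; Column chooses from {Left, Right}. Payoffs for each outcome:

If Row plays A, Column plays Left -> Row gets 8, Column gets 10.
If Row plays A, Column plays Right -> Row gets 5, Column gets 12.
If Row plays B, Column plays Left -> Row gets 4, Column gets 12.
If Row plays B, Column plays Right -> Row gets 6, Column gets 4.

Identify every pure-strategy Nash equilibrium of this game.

Row against Left: payoffs 8, 4 → best response A.
Row against Right: payoffs 5, 6 → best response B.
Column against A: payoffs 10, 12 → best response Right.
Column against B: payoffs 12, 4 → best response Left.
No profile is a mutual best response for all players.

none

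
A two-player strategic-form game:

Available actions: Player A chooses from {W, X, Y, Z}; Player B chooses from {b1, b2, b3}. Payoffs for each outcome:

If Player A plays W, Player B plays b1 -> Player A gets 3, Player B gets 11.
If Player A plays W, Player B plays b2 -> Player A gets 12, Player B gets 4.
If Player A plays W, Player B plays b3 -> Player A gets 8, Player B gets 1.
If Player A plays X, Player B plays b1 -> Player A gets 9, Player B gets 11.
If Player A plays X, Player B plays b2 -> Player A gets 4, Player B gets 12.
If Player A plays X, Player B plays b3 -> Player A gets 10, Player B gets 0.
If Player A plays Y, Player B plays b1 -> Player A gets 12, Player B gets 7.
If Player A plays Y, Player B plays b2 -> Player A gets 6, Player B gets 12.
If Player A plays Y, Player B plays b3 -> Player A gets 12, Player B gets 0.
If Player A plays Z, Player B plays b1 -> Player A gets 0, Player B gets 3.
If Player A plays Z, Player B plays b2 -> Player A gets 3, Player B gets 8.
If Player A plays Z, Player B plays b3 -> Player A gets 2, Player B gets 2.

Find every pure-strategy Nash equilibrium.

Player A against b1: payoffs 3, 9, 12, 0 → best response Y.
Player A against b2: payoffs 12, 4, 6, 3 → best response W.
Player A against b3: payoffs 8, 10, 12, 2 → best response Y.
Player B against W: payoffs 11, 4, 1 → best response b1.
Player B against X: payoffs 11, 12, 0 → best response b2.
Player B against Y: payoffs 7, 12, 0 → best response b2.
Player B against Z: payoffs 3, 8, 2 → best response b2.
No profile is a mutual best response for all players.

none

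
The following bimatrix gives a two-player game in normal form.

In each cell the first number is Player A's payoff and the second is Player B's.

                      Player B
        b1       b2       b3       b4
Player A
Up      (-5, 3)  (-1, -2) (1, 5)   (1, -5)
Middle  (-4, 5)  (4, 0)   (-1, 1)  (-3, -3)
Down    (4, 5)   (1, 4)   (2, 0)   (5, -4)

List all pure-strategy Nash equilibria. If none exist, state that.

Pure NE: (Down, b1)

Player A against b1: payoffs -5, -4, 4 → best response Down.
Player A against b2: payoffs -1, 4, 1 → best response Middle.
Player A against b3: payoffs 1, -1, 2 → best response Down.
Player A against b4: payoffs 1, -3, 5 → best response Down.
Player B against Up: payoffs 3, -2, 5, -5 → best response b3.
Player B against Middle: payoffs 5, 0, 1, -3 → best response b1.
Player B against Down: payoffs 5, 4, 0, -4 → best response b1.
Mutual best responses: (Down, b1).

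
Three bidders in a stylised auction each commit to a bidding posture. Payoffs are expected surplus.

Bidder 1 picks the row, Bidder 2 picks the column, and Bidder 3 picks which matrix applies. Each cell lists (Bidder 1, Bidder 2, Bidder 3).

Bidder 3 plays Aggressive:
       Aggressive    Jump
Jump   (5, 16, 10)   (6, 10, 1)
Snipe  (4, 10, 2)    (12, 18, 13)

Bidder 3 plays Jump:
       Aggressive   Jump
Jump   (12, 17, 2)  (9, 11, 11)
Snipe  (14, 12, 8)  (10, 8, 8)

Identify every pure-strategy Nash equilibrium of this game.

(Jump, Aggressive, Aggressive); (Snipe, Aggressive, Jump); (Snipe, Jump, Aggressive)

Bidder 1 against (Aggressive, Aggressive): payoffs 5, 4 → best response Jump.
Bidder 1 against (Aggressive, Jump): payoffs 12, 14 → best response Snipe.
Bidder 1 against (Jump, Aggressive): payoffs 6, 12 → best response Snipe.
Bidder 1 against (Jump, Jump): payoffs 9, 10 → best response Snipe.
Bidder 2 against (Jump, Aggressive): payoffs 16, 10 → best response Aggressive.
Bidder 2 against (Jump, Jump): payoffs 17, 11 → best response Aggressive.
Bidder 2 against (Snipe, Aggressive): payoffs 10, 18 → best response Jump.
Bidder 2 against (Snipe, Jump): payoffs 12, 8 → best response Aggressive.
Bidder 3 against (Jump, Aggressive): payoffs 10, 2 → best response Aggressive.
Bidder 3 against (Jump, Jump): payoffs 1, 11 → best response Jump.
Bidder 3 against (Snipe, Aggressive): payoffs 2, 8 → best response Jump.
Bidder 3 against (Snipe, Jump): payoffs 13, 8 → best response Aggressive.
Mutual best responses: (Jump, Aggressive, Aggressive); (Snipe, Aggressive, Jump); (Snipe, Jump, Aggressive).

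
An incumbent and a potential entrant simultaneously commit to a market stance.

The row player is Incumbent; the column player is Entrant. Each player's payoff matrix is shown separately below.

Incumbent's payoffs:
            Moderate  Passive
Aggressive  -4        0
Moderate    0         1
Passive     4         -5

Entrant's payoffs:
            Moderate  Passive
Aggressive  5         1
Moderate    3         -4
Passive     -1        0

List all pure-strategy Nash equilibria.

none

Incumbent against Moderate: payoffs -4, 0, 4 → best response Passive.
Incumbent against Passive: payoffs 0, 1, -5 → best response Moderate.
Entrant against Aggressive: payoffs 5, 1 → best response Moderate.
Entrant against Moderate: payoffs 3, -4 → best response Moderate.
Entrant against Passive: payoffs -1, 0 → best response Passive.
No profile is a mutual best response for all players.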